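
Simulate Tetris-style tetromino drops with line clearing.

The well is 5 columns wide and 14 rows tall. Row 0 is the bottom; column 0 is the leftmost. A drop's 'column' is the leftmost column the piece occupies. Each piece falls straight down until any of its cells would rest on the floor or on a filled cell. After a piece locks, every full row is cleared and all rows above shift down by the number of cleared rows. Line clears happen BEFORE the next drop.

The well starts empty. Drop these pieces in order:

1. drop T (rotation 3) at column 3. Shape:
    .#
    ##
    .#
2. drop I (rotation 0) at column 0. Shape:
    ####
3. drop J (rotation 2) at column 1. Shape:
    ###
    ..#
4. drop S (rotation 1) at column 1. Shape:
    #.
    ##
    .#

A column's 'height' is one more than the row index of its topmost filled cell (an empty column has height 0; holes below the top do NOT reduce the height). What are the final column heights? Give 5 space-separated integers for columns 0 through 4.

Answer: 0 7 6 4 2

Derivation:
Drop 1: T rot3 at col 3 lands with bottom-row=0; cleared 0 line(s) (total 0); column heights now [0 0 0 2 3], max=3
Drop 2: I rot0 at col 0 lands with bottom-row=2; cleared 1 line(s) (total 1); column heights now [0 0 0 2 2], max=2
Drop 3: J rot2 at col 1 lands with bottom-row=2; cleared 0 line(s) (total 1); column heights now [0 4 4 4 2], max=4
Drop 4: S rot1 at col 1 lands with bottom-row=4; cleared 0 line(s) (total 1); column heights now [0 7 6 4 2], max=7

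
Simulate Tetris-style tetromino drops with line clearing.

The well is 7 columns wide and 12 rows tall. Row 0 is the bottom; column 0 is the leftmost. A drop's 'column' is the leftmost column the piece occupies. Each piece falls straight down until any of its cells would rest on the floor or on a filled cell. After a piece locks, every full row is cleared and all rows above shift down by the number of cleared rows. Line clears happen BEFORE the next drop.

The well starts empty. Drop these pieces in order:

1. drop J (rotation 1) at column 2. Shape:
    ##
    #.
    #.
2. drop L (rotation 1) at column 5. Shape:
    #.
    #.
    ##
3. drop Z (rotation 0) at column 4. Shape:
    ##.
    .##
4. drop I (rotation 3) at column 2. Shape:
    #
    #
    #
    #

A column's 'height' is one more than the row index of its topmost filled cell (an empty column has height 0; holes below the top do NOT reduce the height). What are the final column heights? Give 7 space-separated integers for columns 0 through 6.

Answer: 0 0 7 3 5 5 4

Derivation:
Drop 1: J rot1 at col 2 lands with bottom-row=0; cleared 0 line(s) (total 0); column heights now [0 0 3 3 0 0 0], max=3
Drop 2: L rot1 at col 5 lands with bottom-row=0; cleared 0 line(s) (total 0); column heights now [0 0 3 3 0 3 1], max=3
Drop 3: Z rot0 at col 4 lands with bottom-row=3; cleared 0 line(s) (total 0); column heights now [0 0 3 3 5 5 4], max=5
Drop 4: I rot3 at col 2 lands with bottom-row=3; cleared 0 line(s) (total 0); column heights now [0 0 7 3 5 5 4], max=7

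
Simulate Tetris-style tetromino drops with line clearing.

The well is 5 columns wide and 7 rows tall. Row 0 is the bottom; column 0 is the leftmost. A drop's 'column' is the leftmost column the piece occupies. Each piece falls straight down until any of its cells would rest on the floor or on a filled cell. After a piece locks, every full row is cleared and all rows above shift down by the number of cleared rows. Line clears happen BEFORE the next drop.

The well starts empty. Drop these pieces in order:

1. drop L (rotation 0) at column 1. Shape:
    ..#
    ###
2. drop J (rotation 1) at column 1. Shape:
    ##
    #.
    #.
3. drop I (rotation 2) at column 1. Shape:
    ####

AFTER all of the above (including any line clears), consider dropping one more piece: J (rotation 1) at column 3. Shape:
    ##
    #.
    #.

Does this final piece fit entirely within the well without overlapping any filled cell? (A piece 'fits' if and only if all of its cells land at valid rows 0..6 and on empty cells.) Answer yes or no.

Answer: no

Derivation:
Drop 1: L rot0 at col 1 lands with bottom-row=0; cleared 0 line(s) (total 0); column heights now [0 1 1 2 0], max=2
Drop 2: J rot1 at col 1 lands with bottom-row=1; cleared 0 line(s) (total 0); column heights now [0 4 4 2 0], max=4
Drop 3: I rot2 at col 1 lands with bottom-row=4; cleared 0 line(s) (total 0); column heights now [0 5 5 5 5], max=5
Test piece J rot1 at col 3 (width 2): heights before test = [0 5 5 5 5]; fits = False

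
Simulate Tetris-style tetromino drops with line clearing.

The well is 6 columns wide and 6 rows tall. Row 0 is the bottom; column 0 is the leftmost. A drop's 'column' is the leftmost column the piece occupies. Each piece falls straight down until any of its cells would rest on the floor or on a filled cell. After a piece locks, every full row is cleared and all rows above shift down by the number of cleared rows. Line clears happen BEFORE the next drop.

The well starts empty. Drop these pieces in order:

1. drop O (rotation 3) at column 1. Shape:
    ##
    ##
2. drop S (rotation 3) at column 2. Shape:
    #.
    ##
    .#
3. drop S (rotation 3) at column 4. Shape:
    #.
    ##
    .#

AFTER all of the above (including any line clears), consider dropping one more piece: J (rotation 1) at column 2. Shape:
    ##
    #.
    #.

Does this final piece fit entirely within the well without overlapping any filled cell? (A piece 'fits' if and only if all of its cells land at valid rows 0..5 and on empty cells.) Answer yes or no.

Drop 1: O rot3 at col 1 lands with bottom-row=0; cleared 0 line(s) (total 0); column heights now [0 2 2 0 0 0], max=2
Drop 2: S rot3 at col 2 lands with bottom-row=1; cleared 0 line(s) (total 0); column heights now [0 2 4 3 0 0], max=4
Drop 3: S rot3 at col 4 lands with bottom-row=0; cleared 0 line(s) (total 0); column heights now [0 2 4 3 3 2], max=4
Test piece J rot1 at col 2 (width 2): heights before test = [0 2 4 3 3 2]; fits = False

Answer: no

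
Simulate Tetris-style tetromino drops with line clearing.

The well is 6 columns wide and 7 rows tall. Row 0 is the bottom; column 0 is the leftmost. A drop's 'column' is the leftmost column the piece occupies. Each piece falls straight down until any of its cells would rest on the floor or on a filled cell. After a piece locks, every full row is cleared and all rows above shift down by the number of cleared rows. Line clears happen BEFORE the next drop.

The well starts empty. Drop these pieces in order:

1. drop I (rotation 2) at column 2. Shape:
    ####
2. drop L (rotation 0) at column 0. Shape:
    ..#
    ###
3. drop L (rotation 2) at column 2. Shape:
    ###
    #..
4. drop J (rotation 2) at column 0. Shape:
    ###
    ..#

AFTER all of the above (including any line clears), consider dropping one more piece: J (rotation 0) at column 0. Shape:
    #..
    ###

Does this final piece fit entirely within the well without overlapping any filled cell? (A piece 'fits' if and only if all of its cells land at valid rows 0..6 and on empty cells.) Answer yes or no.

Drop 1: I rot2 at col 2 lands with bottom-row=0; cleared 0 line(s) (total 0); column heights now [0 0 1 1 1 1], max=1
Drop 2: L rot0 at col 0 lands with bottom-row=1; cleared 0 line(s) (total 0); column heights now [2 2 3 1 1 1], max=3
Drop 3: L rot2 at col 2 lands with bottom-row=3; cleared 0 line(s) (total 0); column heights now [2 2 5 5 5 1], max=5
Drop 4: J rot2 at col 0 lands with bottom-row=5; cleared 0 line(s) (total 0); column heights now [7 7 7 5 5 1], max=7
Test piece J rot0 at col 0 (width 3): heights before test = [7 7 7 5 5 1]; fits = False

Answer: no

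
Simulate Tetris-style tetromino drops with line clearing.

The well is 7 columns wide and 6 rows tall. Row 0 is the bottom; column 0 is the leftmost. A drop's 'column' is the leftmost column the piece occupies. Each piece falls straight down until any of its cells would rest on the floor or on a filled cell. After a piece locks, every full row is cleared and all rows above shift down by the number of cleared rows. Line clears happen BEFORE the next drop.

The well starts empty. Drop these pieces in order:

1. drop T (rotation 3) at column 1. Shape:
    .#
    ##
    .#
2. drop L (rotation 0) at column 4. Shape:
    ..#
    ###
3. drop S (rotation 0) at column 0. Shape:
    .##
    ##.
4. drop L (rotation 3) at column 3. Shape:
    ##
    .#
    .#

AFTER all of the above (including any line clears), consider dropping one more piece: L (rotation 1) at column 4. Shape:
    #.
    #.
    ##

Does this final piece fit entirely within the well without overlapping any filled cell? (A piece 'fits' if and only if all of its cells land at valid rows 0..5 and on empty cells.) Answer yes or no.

Drop 1: T rot3 at col 1 lands with bottom-row=0; cleared 0 line(s) (total 0); column heights now [0 2 3 0 0 0 0], max=3
Drop 2: L rot0 at col 4 lands with bottom-row=0; cleared 0 line(s) (total 0); column heights now [0 2 3 0 1 1 2], max=3
Drop 3: S rot0 at col 0 lands with bottom-row=2; cleared 0 line(s) (total 0); column heights now [3 4 4 0 1 1 2], max=4
Drop 4: L rot3 at col 3 lands with bottom-row=1; cleared 0 line(s) (total 0); column heights now [3 4 4 4 4 1 2], max=4
Test piece L rot1 at col 4 (width 2): heights before test = [3 4 4 4 4 1 2]; fits = False

Answer: no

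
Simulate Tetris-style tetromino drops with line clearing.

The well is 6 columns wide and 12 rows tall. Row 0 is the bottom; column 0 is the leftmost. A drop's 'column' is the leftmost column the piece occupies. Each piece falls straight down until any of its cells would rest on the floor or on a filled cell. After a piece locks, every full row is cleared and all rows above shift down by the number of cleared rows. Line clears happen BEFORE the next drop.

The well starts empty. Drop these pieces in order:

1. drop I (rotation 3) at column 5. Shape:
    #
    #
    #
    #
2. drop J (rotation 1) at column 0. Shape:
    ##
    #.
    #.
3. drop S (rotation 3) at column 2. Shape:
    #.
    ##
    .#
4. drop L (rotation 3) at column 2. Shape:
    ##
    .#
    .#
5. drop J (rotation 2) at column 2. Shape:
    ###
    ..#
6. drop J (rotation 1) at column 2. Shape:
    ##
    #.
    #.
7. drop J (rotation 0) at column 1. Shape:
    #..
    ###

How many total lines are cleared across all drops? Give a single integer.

Drop 1: I rot3 at col 5 lands with bottom-row=0; cleared 0 line(s) (total 0); column heights now [0 0 0 0 0 4], max=4
Drop 2: J rot1 at col 0 lands with bottom-row=0; cleared 0 line(s) (total 0); column heights now [3 3 0 0 0 4], max=4
Drop 3: S rot3 at col 2 lands with bottom-row=0; cleared 0 line(s) (total 0); column heights now [3 3 3 2 0 4], max=4
Drop 4: L rot3 at col 2 lands with bottom-row=2; cleared 0 line(s) (total 0); column heights now [3 3 5 5 0 4], max=5
Drop 5: J rot2 at col 2 lands with bottom-row=4; cleared 0 line(s) (total 0); column heights now [3 3 6 6 6 4], max=6
Drop 6: J rot1 at col 2 lands with bottom-row=6; cleared 0 line(s) (total 0); column heights now [3 3 9 9 6 4], max=9
Drop 7: J rot0 at col 1 lands with bottom-row=9; cleared 0 line(s) (total 0); column heights now [3 11 10 10 6 4], max=11

Answer: 0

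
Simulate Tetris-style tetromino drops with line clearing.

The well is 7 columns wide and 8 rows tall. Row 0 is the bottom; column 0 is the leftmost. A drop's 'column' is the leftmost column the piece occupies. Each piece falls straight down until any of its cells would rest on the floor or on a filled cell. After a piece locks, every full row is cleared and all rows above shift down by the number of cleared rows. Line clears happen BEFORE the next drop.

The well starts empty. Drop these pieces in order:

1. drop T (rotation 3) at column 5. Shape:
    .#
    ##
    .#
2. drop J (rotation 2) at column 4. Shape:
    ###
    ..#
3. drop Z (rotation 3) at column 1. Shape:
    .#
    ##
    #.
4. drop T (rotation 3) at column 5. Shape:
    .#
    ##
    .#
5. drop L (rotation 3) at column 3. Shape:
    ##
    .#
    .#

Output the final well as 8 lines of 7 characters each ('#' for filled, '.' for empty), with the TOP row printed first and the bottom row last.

Drop 1: T rot3 at col 5 lands with bottom-row=0; cleared 0 line(s) (total 0); column heights now [0 0 0 0 0 2 3], max=3
Drop 2: J rot2 at col 4 lands with bottom-row=3; cleared 0 line(s) (total 0); column heights now [0 0 0 0 5 5 5], max=5
Drop 3: Z rot3 at col 1 lands with bottom-row=0; cleared 0 line(s) (total 0); column heights now [0 2 3 0 5 5 5], max=5
Drop 4: T rot3 at col 5 lands with bottom-row=5; cleared 0 line(s) (total 0); column heights now [0 2 3 0 5 7 8], max=8
Drop 5: L rot3 at col 3 lands with bottom-row=5; cleared 0 line(s) (total 0); column heights now [0 2 3 8 8 7 8], max=8

Answer: ...##.#
....###
....#.#
....###
......#
..#...#
.##..##
.#....#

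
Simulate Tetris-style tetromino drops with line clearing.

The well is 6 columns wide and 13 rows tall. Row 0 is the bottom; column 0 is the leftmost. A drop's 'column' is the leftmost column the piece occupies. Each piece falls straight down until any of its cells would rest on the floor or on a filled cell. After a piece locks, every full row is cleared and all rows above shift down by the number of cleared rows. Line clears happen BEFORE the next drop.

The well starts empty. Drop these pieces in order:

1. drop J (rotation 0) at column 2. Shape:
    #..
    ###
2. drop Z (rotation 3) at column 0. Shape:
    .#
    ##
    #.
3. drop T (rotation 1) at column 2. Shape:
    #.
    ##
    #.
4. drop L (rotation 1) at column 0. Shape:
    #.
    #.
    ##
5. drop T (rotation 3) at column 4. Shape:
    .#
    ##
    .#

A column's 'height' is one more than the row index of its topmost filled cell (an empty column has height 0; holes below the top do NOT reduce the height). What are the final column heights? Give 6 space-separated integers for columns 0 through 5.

Answer: 6 4 5 4 2 3

Derivation:
Drop 1: J rot0 at col 2 lands with bottom-row=0; cleared 0 line(s) (total 0); column heights now [0 0 2 1 1 0], max=2
Drop 2: Z rot3 at col 0 lands with bottom-row=0; cleared 0 line(s) (total 0); column heights now [2 3 2 1 1 0], max=3
Drop 3: T rot1 at col 2 lands with bottom-row=2; cleared 0 line(s) (total 0); column heights now [2 3 5 4 1 0], max=5
Drop 4: L rot1 at col 0 lands with bottom-row=3; cleared 0 line(s) (total 0); column heights now [6 4 5 4 1 0], max=6
Drop 5: T rot3 at col 4 lands with bottom-row=0; cleared 0 line(s) (total 0); column heights now [6 4 5 4 2 3], max=6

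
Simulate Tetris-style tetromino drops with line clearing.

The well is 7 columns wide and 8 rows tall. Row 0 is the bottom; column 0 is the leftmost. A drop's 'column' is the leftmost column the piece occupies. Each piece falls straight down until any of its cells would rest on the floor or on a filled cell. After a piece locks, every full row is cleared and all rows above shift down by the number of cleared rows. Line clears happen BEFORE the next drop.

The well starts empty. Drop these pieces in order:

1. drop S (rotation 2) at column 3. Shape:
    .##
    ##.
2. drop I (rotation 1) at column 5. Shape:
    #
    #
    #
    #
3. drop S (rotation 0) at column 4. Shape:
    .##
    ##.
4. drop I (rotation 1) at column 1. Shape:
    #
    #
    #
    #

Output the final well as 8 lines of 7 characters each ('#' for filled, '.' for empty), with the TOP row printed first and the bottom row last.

Answer: .....##
....##.
.....#.
.....#.
.#...#.
.#...#.
.#..##.
.#.##..

Derivation:
Drop 1: S rot2 at col 3 lands with bottom-row=0; cleared 0 line(s) (total 0); column heights now [0 0 0 1 2 2 0], max=2
Drop 2: I rot1 at col 5 lands with bottom-row=2; cleared 0 line(s) (total 0); column heights now [0 0 0 1 2 6 0], max=6
Drop 3: S rot0 at col 4 lands with bottom-row=6; cleared 0 line(s) (total 0); column heights now [0 0 0 1 7 8 8], max=8
Drop 4: I rot1 at col 1 lands with bottom-row=0; cleared 0 line(s) (total 0); column heights now [0 4 0 1 7 8 8], max=8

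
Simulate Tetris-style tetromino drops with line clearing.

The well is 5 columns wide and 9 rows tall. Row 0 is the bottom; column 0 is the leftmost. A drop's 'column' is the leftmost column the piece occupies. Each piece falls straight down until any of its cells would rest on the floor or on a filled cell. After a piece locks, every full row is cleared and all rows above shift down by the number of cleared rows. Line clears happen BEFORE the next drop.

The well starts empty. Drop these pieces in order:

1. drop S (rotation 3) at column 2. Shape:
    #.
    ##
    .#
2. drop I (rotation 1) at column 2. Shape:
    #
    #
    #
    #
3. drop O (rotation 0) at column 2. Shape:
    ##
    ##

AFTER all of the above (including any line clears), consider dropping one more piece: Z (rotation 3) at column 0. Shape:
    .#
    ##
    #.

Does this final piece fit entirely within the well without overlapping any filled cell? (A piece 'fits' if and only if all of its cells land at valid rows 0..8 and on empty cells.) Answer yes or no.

Answer: yes

Derivation:
Drop 1: S rot3 at col 2 lands with bottom-row=0; cleared 0 line(s) (total 0); column heights now [0 0 3 2 0], max=3
Drop 2: I rot1 at col 2 lands with bottom-row=3; cleared 0 line(s) (total 0); column heights now [0 0 7 2 0], max=7
Drop 3: O rot0 at col 2 lands with bottom-row=7; cleared 0 line(s) (total 0); column heights now [0 0 9 9 0], max=9
Test piece Z rot3 at col 0 (width 2): heights before test = [0 0 9 9 0]; fits = True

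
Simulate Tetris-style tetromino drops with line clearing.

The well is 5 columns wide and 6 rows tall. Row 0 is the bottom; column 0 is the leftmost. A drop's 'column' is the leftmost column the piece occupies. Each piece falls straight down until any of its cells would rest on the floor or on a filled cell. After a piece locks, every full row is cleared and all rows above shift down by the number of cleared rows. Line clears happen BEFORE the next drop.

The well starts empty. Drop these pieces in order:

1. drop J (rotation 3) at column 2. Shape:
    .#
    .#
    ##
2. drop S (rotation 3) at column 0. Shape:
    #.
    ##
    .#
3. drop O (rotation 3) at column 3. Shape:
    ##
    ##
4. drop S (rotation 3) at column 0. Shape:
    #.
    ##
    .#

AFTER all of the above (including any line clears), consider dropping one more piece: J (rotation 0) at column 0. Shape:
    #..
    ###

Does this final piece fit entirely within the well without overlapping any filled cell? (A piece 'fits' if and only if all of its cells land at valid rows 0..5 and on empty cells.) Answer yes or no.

Drop 1: J rot3 at col 2 lands with bottom-row=0; cleared 0 line(s) (total 0); column heights now [0 0 1 3 0], max=3
Drop 2: S rot3 at col 0 lands with bottom-row=0; cleared 0 line(s) (total 0); column heights now [3 2 1 3 0], max=3
Drop 3: O rot3 at col 3 lands with bottom-row=3; cleared 0 line(s) (total 0); column heights now [3 2 1 5 5], max=5
Drop 4: S rot3 at col 0 lands with bottom-row=2; cleared 0 line(s) (total 0); column heights now [5 4 1 5 5], max=5
Test piece J rot0 at col 0 (width 3): heights before test = [5 4 1 5 5]; fits = False

Answer: no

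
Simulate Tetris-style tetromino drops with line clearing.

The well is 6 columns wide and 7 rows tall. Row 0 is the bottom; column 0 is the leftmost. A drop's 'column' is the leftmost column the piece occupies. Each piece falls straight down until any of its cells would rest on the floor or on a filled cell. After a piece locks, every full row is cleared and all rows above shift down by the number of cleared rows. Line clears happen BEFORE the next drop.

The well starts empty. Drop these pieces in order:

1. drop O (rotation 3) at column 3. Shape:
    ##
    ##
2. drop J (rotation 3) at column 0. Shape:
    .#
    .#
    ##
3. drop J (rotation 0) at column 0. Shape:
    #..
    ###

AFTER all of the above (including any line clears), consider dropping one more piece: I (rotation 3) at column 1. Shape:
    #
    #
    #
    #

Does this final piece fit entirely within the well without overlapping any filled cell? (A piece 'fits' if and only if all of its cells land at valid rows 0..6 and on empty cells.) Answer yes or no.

Drop 1: O rot3 at col 3 lands with bottom-row=0; cleared 0 line(s) (total 0); column heights now [0 0 0 2 2 0], max=2
Drop 2: J rot3 at col 0 lands with bottom-row=0; cleared 0 line(s) (total 0); column heights now [1 3 0 2 2 0], max=3
Drop 3: J rot0 at col 0 lands with bottom-row=3; cleared 0 line(s) (total 0); column heights now [5 4 4 2 2 0], max=5
Test piece I rot3 at col 1 (width 1): heights before test = [5 4 4 2 2 0]; fits = False

Answer: no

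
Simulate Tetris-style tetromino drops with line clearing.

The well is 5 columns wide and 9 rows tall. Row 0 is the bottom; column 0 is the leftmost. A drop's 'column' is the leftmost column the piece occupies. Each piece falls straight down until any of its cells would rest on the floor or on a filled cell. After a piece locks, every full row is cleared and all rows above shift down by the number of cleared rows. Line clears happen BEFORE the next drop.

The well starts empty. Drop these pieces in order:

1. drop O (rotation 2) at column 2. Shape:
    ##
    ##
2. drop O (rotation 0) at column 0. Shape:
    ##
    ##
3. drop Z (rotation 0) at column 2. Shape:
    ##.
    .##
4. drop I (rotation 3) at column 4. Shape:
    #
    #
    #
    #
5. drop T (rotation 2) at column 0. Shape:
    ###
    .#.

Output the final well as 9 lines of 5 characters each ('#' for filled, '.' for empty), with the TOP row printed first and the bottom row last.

Answer: .....
.....
....#
....#
###.#
.####
...##
####.
####.

Derivation:
Drop 1: O rot2 at col 2 lands with bottom-row=0; cleared 0 line(s) (total 0); column heights now [0 0 2 2 0], max=2
Drop 2: O rot0 at col 0 lands with bottom-row=0; cleared 0 line(s) (total 0); column heights now [2 2 2 2 0], max=2
Drop 3: Z rot0 at col 2 lands with bottom-row=2; cleared 0 line(s) (total 0); column heights now [2 2 4 4 3], max=4
Drop 4: I rot3 at col 4 lands with bottom-row=3; cleared 0 line(s) (total 0); column heights now [2 2 4 4 7], max=7
Drop 5: T rot2 at col 0 lands with bottom-row=3; cleared 0 line(s) (total 0); column heights now [5 5 5 4 7], max=7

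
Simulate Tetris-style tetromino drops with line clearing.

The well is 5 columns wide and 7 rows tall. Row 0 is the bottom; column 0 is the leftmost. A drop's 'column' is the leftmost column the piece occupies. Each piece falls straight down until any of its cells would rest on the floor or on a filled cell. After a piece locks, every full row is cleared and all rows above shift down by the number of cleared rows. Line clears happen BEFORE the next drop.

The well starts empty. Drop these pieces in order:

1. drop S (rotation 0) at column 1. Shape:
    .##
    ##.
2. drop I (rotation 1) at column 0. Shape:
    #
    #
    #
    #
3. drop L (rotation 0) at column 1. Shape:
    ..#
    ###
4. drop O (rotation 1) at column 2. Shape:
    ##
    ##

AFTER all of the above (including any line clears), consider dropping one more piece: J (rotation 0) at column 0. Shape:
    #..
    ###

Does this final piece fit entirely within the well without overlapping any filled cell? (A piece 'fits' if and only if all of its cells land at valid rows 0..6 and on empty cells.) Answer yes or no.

Answer: no

Derivation:
Drop 1: S rot0 at col 1 lands with bottom-row=0; cleared 0 line(s) (total 0); column heights now [0 1 2 2 0], max=2
Drop 2: I rot1 at col 0 lands with bottom-row=0; cleared 0 line(s) (total 0); column heights now [4 1 2 2 0], max=4
Drop 3: L rot0 at col 1 lands with bottom-row=2; cleared 0 line(s) (total 0); column heights now [4 3 3 4 0], max=4
Drop 4: O rot1 at col 2 lands with bottom-row=4; cleared 0 line(s) (total 0); column heights now [4 3 6 6 0], max=6
Test piece J rot0 at col 0 (width 3): heights before test = [4 3 6 6 0]; fits = False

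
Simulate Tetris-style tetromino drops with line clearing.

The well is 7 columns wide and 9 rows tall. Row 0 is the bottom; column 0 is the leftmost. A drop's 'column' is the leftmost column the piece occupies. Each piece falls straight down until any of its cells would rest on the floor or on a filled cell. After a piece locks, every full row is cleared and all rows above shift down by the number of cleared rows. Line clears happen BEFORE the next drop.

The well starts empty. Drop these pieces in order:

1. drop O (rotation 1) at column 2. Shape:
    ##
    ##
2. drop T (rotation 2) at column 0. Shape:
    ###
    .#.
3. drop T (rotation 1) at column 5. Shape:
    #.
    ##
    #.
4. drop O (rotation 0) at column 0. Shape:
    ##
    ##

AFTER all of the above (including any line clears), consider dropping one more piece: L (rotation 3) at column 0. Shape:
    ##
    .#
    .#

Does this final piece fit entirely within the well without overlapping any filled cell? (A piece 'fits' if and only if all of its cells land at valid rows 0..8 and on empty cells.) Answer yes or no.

Drop 1: O rot1 at col 2 lands with bottom-row=0; cleared 0 line(s) (total 0); column heights now [0 0 2 2 0 0 0], max=2
Drop 2: T rot2 at col 0 lands with bottom-row=1; cleared 0 line(s) (total 0); column heights now [3 3 3 2 0 0 0], max=3
Drop 3: T rot1 at col 5 lands with bottom-row=0; cleared 0 line(s) (total 0); column heights now [3 3 3 2 0 3 2], max=3
Drop 4: O rot0 at col 0 lands with bottom-row=3; cleared 0 line(s) (total 0); column heights now [5 5 3 2 0 3 2], max=5
Test piece L rot3 at col 0 (width 2): heights before test = [5 5 3 2 0 3 2]; fits = True

Answer: yes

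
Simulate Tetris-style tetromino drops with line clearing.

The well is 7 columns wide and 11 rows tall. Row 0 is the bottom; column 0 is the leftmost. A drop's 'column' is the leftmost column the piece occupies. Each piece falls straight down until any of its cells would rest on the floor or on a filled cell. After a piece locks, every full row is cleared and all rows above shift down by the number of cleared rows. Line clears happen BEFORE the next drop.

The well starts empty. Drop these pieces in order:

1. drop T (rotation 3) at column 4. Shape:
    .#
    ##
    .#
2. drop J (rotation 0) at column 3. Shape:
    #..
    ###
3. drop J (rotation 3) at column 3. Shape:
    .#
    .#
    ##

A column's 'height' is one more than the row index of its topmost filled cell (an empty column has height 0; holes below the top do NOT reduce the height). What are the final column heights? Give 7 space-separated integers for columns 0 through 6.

Drop 1: T rot3 at col 4 lands with bottom-row=0; cleared 0 line(s) (total 0); column heights now [0 0 0 0 2 3 0], max=3
Drop 2: J rot0 at col 3 lands with bottom-row=3; cleared 0 line(s) (total 0); column heights now [0 0 0 5 4 4 0], max=5
Drop 3: J rot3 at col 3 lands with bottom-row=5; cleared 0 line(s) (total 0); column heights now [0 0 0 6 8 4 0], max=8

Answer: 0 0 0 6 8 4 0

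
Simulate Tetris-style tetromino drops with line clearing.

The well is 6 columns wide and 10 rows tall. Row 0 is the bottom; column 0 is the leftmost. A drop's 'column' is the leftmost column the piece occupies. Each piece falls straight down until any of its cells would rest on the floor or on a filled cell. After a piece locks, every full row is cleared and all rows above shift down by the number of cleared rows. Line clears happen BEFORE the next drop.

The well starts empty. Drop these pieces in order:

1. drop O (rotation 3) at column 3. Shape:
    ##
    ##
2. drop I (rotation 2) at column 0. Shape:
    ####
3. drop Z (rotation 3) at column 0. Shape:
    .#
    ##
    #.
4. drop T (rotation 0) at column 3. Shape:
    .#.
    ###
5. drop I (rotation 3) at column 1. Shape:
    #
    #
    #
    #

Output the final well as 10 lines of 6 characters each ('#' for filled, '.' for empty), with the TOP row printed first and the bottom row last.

Drop 1: O rot3 at col 3 lands with bottom-row=0; cleared 0 line(s) (total 0); column heights now [0 0 0 2 2 0], max=2
Drop 2: I rot2 at col 0 lands with bottom-row=2; cleared 0 line(s) (total 0); column heights now [3 3 3 3 2 0], max=3
Drop 3: Z rot3 at col 0 lands with bottom-row=3; cleared 0 line(s) (total 0); column heights now [5 6 3 3 2 0], max=6
Drop 4: T rot0 at col 3 lands with bottom-row=3; cleared 0 line(s) (total 0); column heights now [5 6 3 4 5 4], max=6
Drop 5: I rot3 at col 1 lands with bottom-row=6; cleared 0 line(s) (total 0); column heights now [5 10 3 4 5 4], max=10

Answer: .#....
.#....
.#....
.#....
.#....
##..#.
#..###
####..
...##.
...##.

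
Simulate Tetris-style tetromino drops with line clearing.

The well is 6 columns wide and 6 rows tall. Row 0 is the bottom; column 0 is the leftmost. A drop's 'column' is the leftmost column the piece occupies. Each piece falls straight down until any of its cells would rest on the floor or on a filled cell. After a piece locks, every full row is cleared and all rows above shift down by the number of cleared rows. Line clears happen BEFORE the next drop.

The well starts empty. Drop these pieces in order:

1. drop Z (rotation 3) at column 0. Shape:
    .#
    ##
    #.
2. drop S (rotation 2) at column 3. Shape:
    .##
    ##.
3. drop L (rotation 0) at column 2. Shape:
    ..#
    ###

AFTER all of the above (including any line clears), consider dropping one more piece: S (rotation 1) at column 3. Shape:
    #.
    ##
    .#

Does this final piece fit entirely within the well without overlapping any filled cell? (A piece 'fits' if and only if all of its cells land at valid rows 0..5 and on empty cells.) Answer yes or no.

Drop 1: Z rot3 at col 0 lands with bottom-row=0; cleared 0 line(s) (total 0); column heights now [2 3 0 0 0 0], max=3
Drop 2: S rot2 at col 3 lands with bottom-row=0; cleared 0 line(s) (total 0); column heights now [2 3 0 1 2 2], max=3
Drop 3: L rot0 at col 2 lands with bottom-row=2; cleared 0 line(s) (total 0); column heights now [2 3 3 3 4 2], max=4
Test piece S rot1 at col 3 (width 2): heights before test = [2 3 3 3 4 2]; fits = False

Answer: no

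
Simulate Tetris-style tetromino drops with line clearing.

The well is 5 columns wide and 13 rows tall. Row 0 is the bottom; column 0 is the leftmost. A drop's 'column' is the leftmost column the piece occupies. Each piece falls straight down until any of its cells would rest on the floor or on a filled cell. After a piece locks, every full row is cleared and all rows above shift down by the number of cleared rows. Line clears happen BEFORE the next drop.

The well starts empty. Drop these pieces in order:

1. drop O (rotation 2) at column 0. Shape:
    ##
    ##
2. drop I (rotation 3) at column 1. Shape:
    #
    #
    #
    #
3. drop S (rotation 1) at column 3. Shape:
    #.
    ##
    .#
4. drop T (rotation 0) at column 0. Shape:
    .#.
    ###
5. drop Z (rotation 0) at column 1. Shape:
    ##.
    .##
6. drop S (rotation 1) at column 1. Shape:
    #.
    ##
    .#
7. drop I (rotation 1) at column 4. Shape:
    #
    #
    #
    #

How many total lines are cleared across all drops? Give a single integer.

Answer: 0

Derivation:
Drop 1: O rot2 at col 0 lands with bottom-row=0; cleared 0 line(s) (total 0); column heights now [2 2 0 0 0], max=2
Drop 2: I rot3 at col 1 lands with bottom-row=2; cleared 0 line(s) (total 0); column heights now [2 6 0 0 0], max=6
Drop 3: S rot1 at col 3 lands with bottom-row=0; cleared 0 line(s) (total 0); column heights now [2 6 0 3 2], max=6
Drop 4: T rot0 at col 0 lands with bottom-row=6; cleared 0 line(s) (total 0); column heights now [7 8 7 3 2], max=8
Drop 5: Z rot0 at col 1 lands with bottom-row=7; cleared 0 line(s) (total 0); column heights now [7 9 9 8 2], max=9
Drop 6: S rot1 at col 1 lands with bottom-row=9; cleared 0 line(s) (total 0); column heights now [7 12 11 8 2], max=12
Drop 7: I rot1 at col 4 lands with bottom-row=2; cleared 0 line(s) (total 0); column heights now [7 12 11 8 6], max=12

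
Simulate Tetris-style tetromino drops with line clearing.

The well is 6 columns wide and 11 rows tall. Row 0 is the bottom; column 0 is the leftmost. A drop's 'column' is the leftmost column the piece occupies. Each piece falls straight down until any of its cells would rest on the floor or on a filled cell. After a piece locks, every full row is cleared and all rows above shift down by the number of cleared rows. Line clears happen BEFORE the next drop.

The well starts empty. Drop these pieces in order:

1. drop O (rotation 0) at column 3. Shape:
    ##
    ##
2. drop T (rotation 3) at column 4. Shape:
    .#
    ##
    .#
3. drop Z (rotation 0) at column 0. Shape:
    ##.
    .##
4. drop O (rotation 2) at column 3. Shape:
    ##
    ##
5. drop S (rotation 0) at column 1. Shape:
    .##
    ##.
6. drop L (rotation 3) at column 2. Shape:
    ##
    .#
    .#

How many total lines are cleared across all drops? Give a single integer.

Answer: 0

Derivation:
Drop 1: O rot0 at col 3 lands with bottom-row=0; cleared 0 line(s) (total 0); column heights now [0 0 0 2 2 0], max=2
Drop 2: T rot3 at col 4 lands with bottom-row=1; cleared 0 line(s) (total 0); column heights now [0 0 0 2 3 4], max=4
Drop 3: Z rot0 at col 0 lands with bottom-row=0; cleared 0 line(s) (total 0); column heights now [2 2 1 2 3 4], max=4
Drop 4: O rot2 at col 3 lands with bottom-row=3; cleared 0 line(s) (total 0); column heights now [2 2 1 5 5 4], max=5
Drop 5: S rot0 at col 1 lands with bottom-row=4; cleared 0 line(s) (total 0); column heights now [2 5 6 6 5 4], max=6
Drop 6: L rot3 at col 2 lands with bottom-row=6; cleared 0 line(s) (total 0); column heights now [2 5 9 9 5 4], max=9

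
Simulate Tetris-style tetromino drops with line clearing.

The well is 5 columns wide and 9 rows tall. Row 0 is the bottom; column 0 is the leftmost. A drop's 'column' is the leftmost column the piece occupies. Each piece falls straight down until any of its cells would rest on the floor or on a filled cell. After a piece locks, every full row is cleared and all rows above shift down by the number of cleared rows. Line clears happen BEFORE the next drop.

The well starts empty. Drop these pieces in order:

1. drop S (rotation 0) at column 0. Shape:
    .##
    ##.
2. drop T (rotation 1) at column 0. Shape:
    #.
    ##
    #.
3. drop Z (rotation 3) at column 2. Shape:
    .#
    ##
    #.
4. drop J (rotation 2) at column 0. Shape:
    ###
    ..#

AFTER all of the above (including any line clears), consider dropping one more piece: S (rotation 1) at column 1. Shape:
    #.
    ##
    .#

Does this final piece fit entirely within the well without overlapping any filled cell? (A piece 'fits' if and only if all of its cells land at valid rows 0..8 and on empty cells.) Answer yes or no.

Answer: yes

Derivation:
Drop 1: S rot0 at col 0 lands with bottom-row=0; cleared 0 line(s) (total 0); column heights now [1 2 2 0 0], max=2
Drop 2: T rot1 at col 0 lands with bottom-row=1; cleared 0 line(s) (total 0); column heights now [4 3 2 0 0], max=4
Drop 3: Z rot3 at col 2 lands with bottom-row=2; cleared 0 line(s) (total 0); column heights now [4 3 4 5 0], max=5
Drop 4: J rot2 at col 0 lands with bottom-row=4; cleared 0 line(s) (total 0); column heights now [6 6 6 5 0], max=6
Test piece S rot1 at col 1 (width 2): heights before test = [6 6 6 5 0]; fits = True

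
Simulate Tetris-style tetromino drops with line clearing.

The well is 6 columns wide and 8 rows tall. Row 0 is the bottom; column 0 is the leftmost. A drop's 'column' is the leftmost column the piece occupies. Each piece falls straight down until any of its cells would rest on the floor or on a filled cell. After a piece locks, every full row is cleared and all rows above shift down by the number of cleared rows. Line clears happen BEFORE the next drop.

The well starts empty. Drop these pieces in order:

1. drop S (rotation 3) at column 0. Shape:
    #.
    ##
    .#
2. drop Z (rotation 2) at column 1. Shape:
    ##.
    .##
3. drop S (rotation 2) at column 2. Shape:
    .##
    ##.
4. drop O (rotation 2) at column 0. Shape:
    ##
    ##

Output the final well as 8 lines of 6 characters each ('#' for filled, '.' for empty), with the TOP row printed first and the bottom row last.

Drop 1: S rot3 at col 0 lands with bottom-row=0; cleared 0 line(s) (total 0); column heights now [3 2 0 0 0 0], max=3
Drop 2: Z rot2 at col 1 lands with bottom-row=1; cleared 0 line(s) (total 0); column heights now [3 3 3 2 0 0], max=3
Drop 3: S rot2 at col 2 lands with bottom-row=3; cleared 0 line(s) (total 0); column heights now [3 3 4 5 5 0], max=5
Drop 4: O rot2 at col 0 lands with bottom-row=3; cleared 0 line(s) (total 0); column heights now [5 5 4 5 5 0], max=5

Answer: ......
......
......
##.##.
####..
###...
####..
.#....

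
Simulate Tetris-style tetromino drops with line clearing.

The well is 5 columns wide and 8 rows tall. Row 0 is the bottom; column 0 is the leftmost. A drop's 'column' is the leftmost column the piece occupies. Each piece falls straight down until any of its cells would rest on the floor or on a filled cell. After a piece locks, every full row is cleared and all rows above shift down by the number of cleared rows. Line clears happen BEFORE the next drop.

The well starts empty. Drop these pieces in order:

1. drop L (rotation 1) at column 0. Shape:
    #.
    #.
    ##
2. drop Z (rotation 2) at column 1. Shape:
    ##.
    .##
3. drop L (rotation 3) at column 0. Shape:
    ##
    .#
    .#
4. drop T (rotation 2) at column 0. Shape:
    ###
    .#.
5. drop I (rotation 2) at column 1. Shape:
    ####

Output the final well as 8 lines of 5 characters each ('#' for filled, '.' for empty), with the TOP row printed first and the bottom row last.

Drop 1: L rot1 at col 0 lands with bottom-row=0; cleared 0 line(s) (total 0); column heights now [3 1 0 0 0], max=3
Drop 2: Z rot2 at col 1 lands with bottom-row=0; cleared 0 line(s) (total 0); column heights now [3 2 2 1 0], max=3
Drop 3: L rot3 at col 0 lands with bottom-row=2; cleared 0 line(s) (total 0); column heights now [5 5 2 1 0], max=5
Drop 4: T rot2 at col 0 lands with bottom-row=5; cleared 0 line(s) (total 0); column heights now [7 7 7 1 0], max=7
Drop 5: I rot2 at col 1 lands with bottom-row=7; cleared 0 line(s) (total 0); column heights now [7 8 8 8 8], max=8

Answer: .####
###..
.#...
##...
.#...
##...
###..
####.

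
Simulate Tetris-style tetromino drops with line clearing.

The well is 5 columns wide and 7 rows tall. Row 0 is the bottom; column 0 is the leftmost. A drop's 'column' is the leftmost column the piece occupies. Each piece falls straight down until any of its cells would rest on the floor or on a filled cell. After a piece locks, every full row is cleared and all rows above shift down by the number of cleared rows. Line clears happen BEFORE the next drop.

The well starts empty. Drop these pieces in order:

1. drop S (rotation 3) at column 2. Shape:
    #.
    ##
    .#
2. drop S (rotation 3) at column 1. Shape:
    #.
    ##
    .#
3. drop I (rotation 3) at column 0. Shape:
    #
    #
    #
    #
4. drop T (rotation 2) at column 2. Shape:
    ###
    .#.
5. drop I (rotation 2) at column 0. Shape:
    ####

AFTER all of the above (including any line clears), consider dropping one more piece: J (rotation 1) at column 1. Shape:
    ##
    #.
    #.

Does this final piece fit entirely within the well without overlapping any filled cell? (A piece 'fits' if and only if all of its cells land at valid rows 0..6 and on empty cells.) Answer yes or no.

Answer: no

Derivation:
Drop 1: S rot3 at col 2 lands with bottom-row=0; cleared 0 line(s) (total 0); column heights now [0 0 3 2 0], max=3
Drop 2: S rot3 at col 1 lands with bottom-row=3; cleared 0 line(s) (total 0); column heights now [0 6 5 2 0], max=6
Drop 3: I rot3 at col 0 lands with bottom-row=0; cleared 0 line(s) (total 0); column heights now [4 6 5 2 0], max=6
Drop 4: T rot2 at col 2 lands with bottom-row=4; cleared 0 line(s) (total 0); column heights now [4 6 6 6 6], max=6
Drop 5: I rot2 at col 0 lands with bottom-row=6; cleared 0 line(s) (total 0); column heights now [7 7 7 7 6], max=7
Test piece J rot1 at col 1 (width 2): heights before test = [7 7 7 7 6]; fits = False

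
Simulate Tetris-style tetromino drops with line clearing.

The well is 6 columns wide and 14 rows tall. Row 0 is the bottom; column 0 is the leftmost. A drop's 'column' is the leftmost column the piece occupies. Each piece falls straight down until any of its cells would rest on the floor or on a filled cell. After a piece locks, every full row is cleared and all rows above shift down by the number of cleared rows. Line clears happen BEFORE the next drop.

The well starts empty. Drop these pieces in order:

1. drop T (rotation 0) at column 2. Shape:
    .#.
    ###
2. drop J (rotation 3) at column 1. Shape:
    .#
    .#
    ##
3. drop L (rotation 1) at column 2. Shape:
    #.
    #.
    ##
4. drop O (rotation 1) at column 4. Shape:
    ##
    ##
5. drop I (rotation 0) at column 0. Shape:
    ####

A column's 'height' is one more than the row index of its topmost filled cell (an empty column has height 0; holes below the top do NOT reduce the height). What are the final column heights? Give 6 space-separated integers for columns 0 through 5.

Drop 1: T rot0 at col 2 lands with bottom-row=0; cleared 0 line(s) (total 0); column heights now [0 0 1 2 1 0], max=2
Drop 2: J rot3 at col 1 lands with bottom-row=1; cleared 0 line(s) (total 0); column heights now [0 2 4 2 1 0], max=4
Drop 3: L rot1 at col 2 lands with bottom-row=4; cleared 0 line(s) (total 0); column heights now [0 2 7 5 1 0], max=7
Drop 4: O rot1 at col 4 lands with bottom-row=1; cleared 0 line(s) (total 0); column heights now [0 2 7 5 3 3], max=7
Drop 5: I rot0 at col 0 lands with bottom-row=7; cleared 0 line(s) (total 0); column heights now [8 8 8 8 3 3], max=8

Answer: 8 8 8 8 3 3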